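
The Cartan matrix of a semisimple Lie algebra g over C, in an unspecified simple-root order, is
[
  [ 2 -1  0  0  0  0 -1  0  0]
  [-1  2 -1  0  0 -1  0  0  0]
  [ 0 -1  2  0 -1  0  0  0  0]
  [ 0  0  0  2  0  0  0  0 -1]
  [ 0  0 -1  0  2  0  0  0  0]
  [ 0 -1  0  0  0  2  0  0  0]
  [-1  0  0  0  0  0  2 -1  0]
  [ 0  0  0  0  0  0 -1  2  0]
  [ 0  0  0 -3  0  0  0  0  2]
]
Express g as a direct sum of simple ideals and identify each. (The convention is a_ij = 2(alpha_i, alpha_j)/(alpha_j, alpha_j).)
The diagram associated to this matrix has two connected components: the simple roots {alpha_1, alpha_2, alpha_3, alpha_5, alpha_6, alpha_7, alpha_8} form a chain of 6 nodes with one extra node attached to the third node from one end (E_7), and {alpha_4, alpha_9} form two nodes joined by a triple edge (G_2). A semisimple Lie algebra decomposes uniquely as the direct sum of simple ideals, one per connected component of its Dynkin diagram, so g ≅ E_7 ⊕ G_2 (dimension 133 + 14 = 147).

E_7 ⊕ G_2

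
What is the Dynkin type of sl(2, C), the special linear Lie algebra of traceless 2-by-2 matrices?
A_1 (sl(2))

This is sl(2), which has dimension 2^2 - 1 = 3 and rank 2 - 1 = 1 (a Cartan subalgebra is the diagonal traceless matrices). In the classification of classical Lie algebras, the special linear algebra sl(n+1) has type A_n; here n = 1, so the Dynkin diagram is a chain of 1 nodes with single edges (A_1). Hence the type is A_1.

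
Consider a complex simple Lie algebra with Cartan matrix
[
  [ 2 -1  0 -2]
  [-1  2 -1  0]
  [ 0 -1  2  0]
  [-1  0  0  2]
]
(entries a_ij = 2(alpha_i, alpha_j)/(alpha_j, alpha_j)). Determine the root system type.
The matrix has rank 4 with 2's on the diagonal. Reading the off-diagonal entries as Dynkin edges (a single edge where a_ij = a_ji = -1; a double or triple edge where a_ij * a_ji = 2 or 3), the diagram is a chain of 4 nodes with a double edge at one end; the terminal node there is the unique short simple root (B_4). One simple-root ordering that puts it in standard form is (alpha_3, alpha_2, alpha_1, alpha_4). So the algebra is type B_4, i.e. so(9).

B4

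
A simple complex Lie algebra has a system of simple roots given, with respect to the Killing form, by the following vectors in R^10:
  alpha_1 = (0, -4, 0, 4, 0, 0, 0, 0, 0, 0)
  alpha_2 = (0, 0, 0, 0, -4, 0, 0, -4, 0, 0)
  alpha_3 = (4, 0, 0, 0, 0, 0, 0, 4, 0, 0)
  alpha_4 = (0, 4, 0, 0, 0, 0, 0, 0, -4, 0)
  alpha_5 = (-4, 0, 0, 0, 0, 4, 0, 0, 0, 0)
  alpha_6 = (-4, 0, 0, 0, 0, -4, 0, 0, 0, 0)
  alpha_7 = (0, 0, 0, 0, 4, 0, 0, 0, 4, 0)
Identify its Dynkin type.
D_7

Compute the Cartan integers a_ij = 2(alpha_i, alpha_j)/(alpha_j, alpha_j); the resulting 7x7 Cartan matrix is
[[2, 0, 0, -1, 0, 0, 0], [0, 2, -1, 0, 0, 0, -1], [0, -1, 2, 0, -1, -1, 0], [-1, 0, 0, 2, 0, 0, -1], [0, 0, -1, 0, 2, 0, 0], [0, 0, -1, 0, 0, 2, 0], [0, -1, 0, -1, 0, 0, 2]].
All simple roots have the same length, so the diagram is simply laced. The associated Dynkin diagram is a chain of 5 nodes with a fork of two nodes at one end (D_7), so the type is D_7 (the algebra so(14)).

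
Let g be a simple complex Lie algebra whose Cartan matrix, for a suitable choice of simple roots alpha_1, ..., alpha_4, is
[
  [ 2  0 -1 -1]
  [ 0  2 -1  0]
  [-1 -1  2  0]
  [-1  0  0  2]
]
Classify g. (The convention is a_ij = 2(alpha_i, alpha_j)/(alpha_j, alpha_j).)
The matrix has rank 4 with 2's on the diagonal. Reading the off-diagonal entries as Dynkin edges (a single edge where a_ij = a_ji = -1; a double or triple edge where a_ij * a_ji = 2 or 3), the diagram is a chain of 4 nodes with single edges (A_4). One simple-root ordering that puts it in standard form is (alpha_4, alpha_1, alpha_3, alpha_2). So the algebra is type A_4, i.e. sl(5).

A4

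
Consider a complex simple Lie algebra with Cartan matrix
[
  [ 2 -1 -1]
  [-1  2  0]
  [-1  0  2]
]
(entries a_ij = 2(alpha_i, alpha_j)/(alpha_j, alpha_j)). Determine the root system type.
The matrix has rank 3 with 2's on the diagonal. Reading the off-diagonal entries as Dynkin edges (a single edge where a_ij = a_ji = -1; a double or triple edge where a_ij * a_ji = 2 or 3), the diagram is a chain of 3 nodes with single edges (A_3). One simple-root ordering that puts it in standard form is (alpha_3, alpha_1, alpha_2). So the algebra is type A_3, i.e. sl(4).

A_3 (sl(4))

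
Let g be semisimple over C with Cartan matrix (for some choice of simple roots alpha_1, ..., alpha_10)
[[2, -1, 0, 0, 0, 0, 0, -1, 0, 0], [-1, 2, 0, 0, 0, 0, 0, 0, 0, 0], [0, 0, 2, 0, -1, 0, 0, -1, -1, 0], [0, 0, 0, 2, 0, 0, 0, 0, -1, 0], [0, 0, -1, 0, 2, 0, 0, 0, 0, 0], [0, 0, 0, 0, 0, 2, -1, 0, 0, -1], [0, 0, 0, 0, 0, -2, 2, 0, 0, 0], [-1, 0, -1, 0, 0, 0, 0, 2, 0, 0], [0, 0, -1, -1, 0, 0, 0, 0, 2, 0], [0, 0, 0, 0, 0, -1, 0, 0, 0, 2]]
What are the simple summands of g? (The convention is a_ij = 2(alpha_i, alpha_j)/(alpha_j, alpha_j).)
type C_3 + type E_7

The diagram associated to this matrix has two connected components: the simple roots {alpha_6, alpha_7, alpha_10} form a chain of 3 nodes with a double edge at one end; the terminal node there is the unique long simple root (C_3), and {alpha_1, alpha_2, alpha_3, alpha_4, alpha_5, alpha_8, alpha_9} form a chain of 6 nodes with one extra node attached to the third node from one end (E_7). A semisimple Lie algebra decomposes uniquely as the direct sum of simple ideals, one per connected component of its Dynkin diagram, so g ≅ C_3 ⊕ E_7 (dimension 21 + 133 = 154).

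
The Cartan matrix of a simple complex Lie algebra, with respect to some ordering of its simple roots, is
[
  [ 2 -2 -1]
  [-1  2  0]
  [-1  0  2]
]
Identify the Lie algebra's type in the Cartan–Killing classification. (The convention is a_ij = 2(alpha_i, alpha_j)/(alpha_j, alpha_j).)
type B_3

The matrix has rank 3 with 2's on the diagonal. Reading the off-diagonal entries as Dynkin edges (a single edge where a_ij = a_ji = -1; a double or triple edge where a_ij * a_ji = 2 or 3), the diagram is a chain of 3 nodes with a double edge at one end; the terminal node there is the unique short simple root (B_3). One simple-root ordering that puts it in standard form is (alpha_3, alpha_1, alpha_2). So the algebra is type B_3, i.e. so(7).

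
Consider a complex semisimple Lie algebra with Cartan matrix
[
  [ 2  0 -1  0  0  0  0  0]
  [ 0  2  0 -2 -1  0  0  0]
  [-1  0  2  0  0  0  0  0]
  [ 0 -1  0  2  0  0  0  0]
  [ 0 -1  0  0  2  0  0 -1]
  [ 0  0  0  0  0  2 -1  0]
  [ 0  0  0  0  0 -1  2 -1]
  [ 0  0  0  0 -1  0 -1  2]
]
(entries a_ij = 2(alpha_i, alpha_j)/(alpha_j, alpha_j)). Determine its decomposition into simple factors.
The diagram associated to this matrix has two connected components: the simple roots {alpha_1, alpha_3} form a chain of 2 nodes with single edges (A_2), and {alpha_2, alpha_4, alpha_5, alpha_6, alpha_7, alpha_8} form a chain of 6 nodes with a double edge at one end; the terminal node there is the unique short simple root (B_6). A semisimple Lie algebra decomposes uniquely as the direct sum of simple ideals, one per connected component of its Dynkin diagram, so g ≅ A_2 ⊕ B_6 (dimension 8 + 78 = 86).

A_2 ⊕ B_6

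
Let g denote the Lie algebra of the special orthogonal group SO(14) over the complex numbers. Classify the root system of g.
D_7

This is so(14) with 14 even, which has dimension 14(14-1)/2 = 91 and rank 14/2 = 7. In the classification of classical Lie algebras, the orthogonal algebra so(2n) in an even number of variables has type D_n; here n = 7, so the Dynkin diagram is a chain of 5 nodes with a fork of two nodes at one end (D_7). Hence the type is D_7.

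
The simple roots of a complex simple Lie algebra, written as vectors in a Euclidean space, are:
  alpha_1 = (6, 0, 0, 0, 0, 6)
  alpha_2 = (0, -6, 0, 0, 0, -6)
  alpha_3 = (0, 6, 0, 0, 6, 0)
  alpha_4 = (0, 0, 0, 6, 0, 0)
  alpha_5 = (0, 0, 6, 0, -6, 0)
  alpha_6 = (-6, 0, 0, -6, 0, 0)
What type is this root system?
type B_6

Compute the Cartan integers a_ij = 2(alpha_i, alpha_j)/(alpha_j, alpha_j); the resulting 6x6 Cartan matrix is
[[2, -1, 0, 0, 0, -1], [-1, 2, -1, 0, 0, 0], [0, -1, 2, 0, -1, 0], [0, 0, 0, 2, 0, -1], [0, 0, -1, 0, 2, 0], [-1, 0, 0, -2, 0, 2]].
The roots have two lengths (squared-length ratio 2:1); the short ones are alpha_{4}. The associated Dynkin diagram is a chain of 6 nodes with a double edge at one end; the terminal node there is the unique short simple root (B_6), so the type is B_6 (the algebra so(13)).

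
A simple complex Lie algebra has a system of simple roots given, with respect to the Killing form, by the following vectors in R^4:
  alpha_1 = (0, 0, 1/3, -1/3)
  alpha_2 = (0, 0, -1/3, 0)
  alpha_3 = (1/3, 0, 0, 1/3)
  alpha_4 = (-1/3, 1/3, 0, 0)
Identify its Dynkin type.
B_4

Compute the Cartan integers a_ij = 2(alpha_i, alpha_j)/(alpha_j, alpha_j); the resulting 4x4 Cartan matrix is
[[2, -2, -1, 0], [-1, 2, 0, 0], [-1, 0, 2, -1], [0, 0, -1, 2]].
The roots have two lengths (squared-length ratio 2:1); the short ones are alpha_{2}. The associated Dynkin diagram is a chain of 4 nodes with a double edge at one end; the terminal node there is the unique short simple root (B_4), so the type is B_4 (the algebra so(9)).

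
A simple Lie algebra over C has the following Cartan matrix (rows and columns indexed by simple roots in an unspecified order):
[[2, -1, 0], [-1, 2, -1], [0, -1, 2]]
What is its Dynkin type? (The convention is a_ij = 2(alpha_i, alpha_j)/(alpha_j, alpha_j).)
The matrix has rank 3 with 2's on the diagonal. Reading the off-diagonal entries as Dynkin edges (a single edge where a_ij = a_ji = -1; a double or triple edge where a_ij * a_ji = 2 or 3), the diagram is a chain of 3 nodes with single edges (A_3). One simple-root ordering that puts it in standard form is (alpha_1, alpha_2, alpha_3). So the algebra is type A_3, i.e. sl(4).

type A_3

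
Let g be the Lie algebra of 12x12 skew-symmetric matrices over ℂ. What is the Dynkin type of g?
D6

This is so(12) with 12 even, which has dimension 12(12-1)/2 = 66 and rank 12/2 = 6. In the classification of classical Lie algebras, the orthogonal algebra so(2n) in an even number of variables has type D_n; here n = 6, so the Dynkin diagram is a chain of 4 nodes with a fork of two nodes at one end (D_6). Hence the type is D_6.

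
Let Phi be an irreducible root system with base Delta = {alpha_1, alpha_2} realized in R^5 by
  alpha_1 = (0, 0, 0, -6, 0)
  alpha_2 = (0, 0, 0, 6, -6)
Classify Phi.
Compute the Cartan integers a_ij = 2(alpha_i, alpha_j)/(alpha_j, alpha_j); the resulting 2x2 Cartan matrix is
[[2, -1], [-2, 2]].
The roots have two lengths (squared-length ratio 2:1); the short ones are alpha_{1}. The associated Dynkin diagram is a chain of 2 nodes with a double edge at one end; the terminal node there is the unique short simple root (B_2), so the type is B_2 (the algebra so(5)).

type B_2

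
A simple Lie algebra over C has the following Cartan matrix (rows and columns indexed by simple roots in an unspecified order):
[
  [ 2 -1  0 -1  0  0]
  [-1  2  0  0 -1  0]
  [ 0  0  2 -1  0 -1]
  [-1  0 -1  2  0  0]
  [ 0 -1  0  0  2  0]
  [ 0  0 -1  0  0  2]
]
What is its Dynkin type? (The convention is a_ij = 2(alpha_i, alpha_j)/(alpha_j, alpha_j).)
The matrix has rank 6 with 2's on the diagonal. Reading the off-diagonal entries as Dynkin edges (a single edge where a_ij = a_ji = -1; a double or triple edge where a_ij * a_ji = 2 or 3), the diagram is a chain of 6 nodes with single edges (A_6). One simple-root ordering that puts it in standard form is (alpha_5, alpha_2, alpha_1, alpha_4, alpha_3, alpha_6). So the algebra is type A_6, i.e. sl(7).

A_6 (sl(7))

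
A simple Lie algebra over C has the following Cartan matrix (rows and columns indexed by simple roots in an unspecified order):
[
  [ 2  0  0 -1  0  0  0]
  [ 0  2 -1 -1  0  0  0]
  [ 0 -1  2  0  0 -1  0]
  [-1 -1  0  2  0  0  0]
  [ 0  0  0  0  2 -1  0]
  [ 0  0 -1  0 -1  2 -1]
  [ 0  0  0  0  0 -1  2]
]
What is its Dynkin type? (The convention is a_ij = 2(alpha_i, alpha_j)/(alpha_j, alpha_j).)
The matrix has rank 7 with 2's on the diagonal. Reading the off-diagonal entries as Dynkin edges (a single edge where a_ij = a_ji = -1; a double or triple edge where a_ij * a_ji = 2 or 3), the diagram is a chain of 5 nodes with a fork of two nodes at one end (D_7). One simple-root ordering that puts it in standard form is (alpha_1, alpha_4, alpha_2, alpha_3, alpha_6, alpha_7, alpha_5). So the algebra is type D_7, i.e. so(14).

type D_7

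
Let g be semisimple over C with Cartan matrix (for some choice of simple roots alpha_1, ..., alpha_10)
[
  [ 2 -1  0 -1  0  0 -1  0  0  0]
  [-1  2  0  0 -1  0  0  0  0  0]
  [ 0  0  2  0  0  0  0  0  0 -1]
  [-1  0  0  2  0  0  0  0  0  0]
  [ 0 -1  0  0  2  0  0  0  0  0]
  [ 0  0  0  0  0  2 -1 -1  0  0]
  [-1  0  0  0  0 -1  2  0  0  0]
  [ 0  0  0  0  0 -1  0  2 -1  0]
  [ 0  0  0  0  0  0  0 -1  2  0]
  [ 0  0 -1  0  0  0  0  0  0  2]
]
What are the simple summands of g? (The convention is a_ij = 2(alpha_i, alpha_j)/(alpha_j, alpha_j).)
The diagram associated to this matrix has two connected components: the simple roots {alpha_3, alpha_10} form a chain of 2 nodes with single edges (A_2), and {alpha_1, alpha_2, alpha_4, alpha_5, alpha_6, alpha_7, alpha_8, alpha_9} form a chain of 7 nodes with one extra node attached to the third node from one end (E_8). A semisimple Lie algebra decomposes uniquely as the direct sum of simple ideals, one per connected component of its Dynkin diagram, so g ≅ A_2 ⊕ E_8 (dimension 8 + 248 = 256).

A_2 ⊕ E_8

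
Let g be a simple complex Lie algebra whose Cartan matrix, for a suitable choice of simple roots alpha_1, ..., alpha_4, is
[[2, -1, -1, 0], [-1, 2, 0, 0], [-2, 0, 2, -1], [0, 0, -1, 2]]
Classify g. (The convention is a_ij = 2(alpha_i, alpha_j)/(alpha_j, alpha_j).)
The matrix has rank 4 with 2's on the diagonal. Reading the off-diagonal entries as Dynkin edges (a single edge where a_ij = a_ji = -1; a double or triple edge where a_ij * a_ji = 2 or 3), the diagram is a chain of 4 nodes with a double edge between the middle two (F_4). One simple-root ordering that puts it in standard form is (alpha_4, alpha_3, alpha_1, alpha_2). So the algebra is type F_4.

F_4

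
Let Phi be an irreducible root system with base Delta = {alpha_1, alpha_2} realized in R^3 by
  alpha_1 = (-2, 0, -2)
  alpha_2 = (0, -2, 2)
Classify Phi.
Compute the Cartan integers a_ij = 2(alpha_i, alpha_j)/(alpha_j, alpha_j); the resulting 2x2 Cartan matrix is
[[2, -1], [-1, 2]].
All simple roots have the same length, so the diagram is simply laced. The associated Dynkin diagram is a chain of 2 nodes with single edges (A_2), so the type is A_2 (the algebra sl(3)).

A2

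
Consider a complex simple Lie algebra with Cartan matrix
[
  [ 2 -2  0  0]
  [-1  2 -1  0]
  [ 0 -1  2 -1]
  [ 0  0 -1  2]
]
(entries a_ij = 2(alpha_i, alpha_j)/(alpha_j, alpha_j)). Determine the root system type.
The matrix has rank 4 with 2's on the diagonal. Reading the off-diagonal entries as Dynkin edges (a single edge where a_ij = a_ji = -1; a double or triple edge where a_ij * a_ji = 2 or 3), the diagram is a chain of 4 nodes with a double edge at one end; the terminal node there is the unique long simple root (C_4). One simple-root ordering that puts it in standard form is (alpha_4, alpha_3, alpha_2, alpha_1). So the algebra is type C_4, i.e. sp(8).

C4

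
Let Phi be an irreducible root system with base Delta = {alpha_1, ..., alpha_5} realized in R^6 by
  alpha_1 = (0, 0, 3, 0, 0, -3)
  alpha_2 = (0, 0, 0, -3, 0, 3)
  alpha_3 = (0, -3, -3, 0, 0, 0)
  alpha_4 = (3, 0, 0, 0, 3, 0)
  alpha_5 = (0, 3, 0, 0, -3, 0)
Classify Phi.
A_5 (sl(6))

Compute the Cartan integers a_ij = 2(alpha_i, alpha_j)/(alpha_j, alpha_j); the resulting 5x5 Cartan matrix is
[[2, -1, -1, 0, 0], [-1, 2, 0, 0, 0], [-1, 0, 2, 0, -1], [0, 0, 0, 2, -1], [0, 0, -1, -1, 2]].
All simple roots have the same length, so the diagram is simply laced. The associated Dynkin diagram is a chain of 5 nodes with single edges (A_5), so the type is A_5 (the algebra sl(6)).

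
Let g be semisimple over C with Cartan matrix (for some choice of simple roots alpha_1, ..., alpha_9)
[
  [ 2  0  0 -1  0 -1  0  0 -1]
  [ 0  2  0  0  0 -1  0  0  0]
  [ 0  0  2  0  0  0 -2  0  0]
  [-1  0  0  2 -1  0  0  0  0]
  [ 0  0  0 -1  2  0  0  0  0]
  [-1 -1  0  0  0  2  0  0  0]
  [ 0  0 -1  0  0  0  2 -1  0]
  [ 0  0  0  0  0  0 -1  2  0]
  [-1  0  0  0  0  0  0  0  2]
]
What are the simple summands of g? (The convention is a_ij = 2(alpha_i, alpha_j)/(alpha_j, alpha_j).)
C3 + E6

The diagram associated to this matrix has two connected components: the simple roots {alpha_3, alpha_7, alpha_8} form a chain of 3 nodes with a double edge at one end; the terminal node there is the unique long simple root (C_3), and {alpha_1, alpha_2, alpha_4, alpha_5, alpha_6, alpha_9} form a chain of 5 nodes with one extra node attached to the third node from one end (E_6). A semisimple Lie algebra decomposes uniquely as the direct sum of simple ideals, one per connected component of its Dynkin diagram, so g ≅ C_3 ⊕ E_6 (dimension 21 + 78 = 99).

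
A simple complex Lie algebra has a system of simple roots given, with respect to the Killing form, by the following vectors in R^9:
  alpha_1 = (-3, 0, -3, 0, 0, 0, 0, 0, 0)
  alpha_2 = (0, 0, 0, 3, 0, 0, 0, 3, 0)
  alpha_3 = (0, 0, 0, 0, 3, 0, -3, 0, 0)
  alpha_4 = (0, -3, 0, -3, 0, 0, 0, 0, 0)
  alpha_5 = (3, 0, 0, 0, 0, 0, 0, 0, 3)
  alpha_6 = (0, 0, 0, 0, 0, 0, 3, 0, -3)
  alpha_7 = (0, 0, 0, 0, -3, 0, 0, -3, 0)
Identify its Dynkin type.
A7

Compute the Cartan integers a_ij = 2(alpha_i, alpha_j)/(alpha_j, alpha_j); the resulting 7x7 Cartan matrix is
[[2, 0, 0, 0, -1, 0, 0], [0, 2, 0, -1, 0, 0, -1], [0, 0, 2, 0, 0, -1, -1], [0, -1, 0, 2, 0, 0, 0], [-1, 0, 0, 0, 2, -1, 0], [0, 0, -1, 0, -1, 2, 0], [0, -1, -1, 0, 0, 0, 2]].
All simple roots have the same length, so the diagram is simply laced. The associated Dynkin diagram is a chain of 7 nodes with single edges (A_7), so the type is A_7 (the algebra sl(8)).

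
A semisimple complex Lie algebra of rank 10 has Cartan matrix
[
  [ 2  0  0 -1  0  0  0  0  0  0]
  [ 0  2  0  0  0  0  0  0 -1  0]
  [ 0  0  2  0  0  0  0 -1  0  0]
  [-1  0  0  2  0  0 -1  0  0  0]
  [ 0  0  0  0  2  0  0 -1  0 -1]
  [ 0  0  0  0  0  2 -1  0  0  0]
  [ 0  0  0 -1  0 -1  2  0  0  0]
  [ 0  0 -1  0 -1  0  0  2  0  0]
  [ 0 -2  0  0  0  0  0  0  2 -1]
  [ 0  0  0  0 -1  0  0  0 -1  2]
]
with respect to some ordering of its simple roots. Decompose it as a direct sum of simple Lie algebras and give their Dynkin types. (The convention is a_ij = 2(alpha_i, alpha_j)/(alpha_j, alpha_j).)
The diagram associated to this matrix has two connected components: the simple roots {alpha_1, alpha_4, alpha_6, alpha_7} form a chain of 4 nodes with single edges (A_4), and {alpha_2, alpha_3, alpha_5, alpha_8, alpha_9, alpha_10} form a chain of 6 nodes with a double edge at one end; the terminal node there is the unique short simple root (B_6). A semisimple Lie algebra decomposes uniquely as the direct sum of simple ideals, one per connected component of its Dynkin diagram, so g ≅ A_4 ⊕ B_6 (dimension 24 + 78 = 102).

A4 + B6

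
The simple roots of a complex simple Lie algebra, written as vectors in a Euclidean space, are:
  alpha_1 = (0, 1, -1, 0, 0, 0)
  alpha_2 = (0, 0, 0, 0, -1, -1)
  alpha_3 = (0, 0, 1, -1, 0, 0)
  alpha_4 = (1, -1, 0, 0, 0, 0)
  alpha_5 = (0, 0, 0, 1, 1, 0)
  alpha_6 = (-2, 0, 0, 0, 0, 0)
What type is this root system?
C_6 (sp(12))

Compute the Cartan integers a_ij = 2(alpha_i, alpha_j)/(alpha_j, alpha_j); the resulting 6x6 Cartan matrix is
[[2, 0, -1, -1, 0, 0], [0, 2, 0, 0, -1, 0], [-1, 0, 2, 0, -1, 0], [-1, 0, 0, 2, 0, -1], [0, -1, -1, 0, 2, 0], [0, 0, 0, -2, 0, 2]].
The roots have two lengths (squared-length ratio 2:1); the short ones are alpha_{1,2,3,4,5}. The associated Dynkin diagram is a chain of 6 nodes with a double edge at one end; the terminal node there is the unique long simple root (C_6), so the type is C_6 (the algebra sp(12)).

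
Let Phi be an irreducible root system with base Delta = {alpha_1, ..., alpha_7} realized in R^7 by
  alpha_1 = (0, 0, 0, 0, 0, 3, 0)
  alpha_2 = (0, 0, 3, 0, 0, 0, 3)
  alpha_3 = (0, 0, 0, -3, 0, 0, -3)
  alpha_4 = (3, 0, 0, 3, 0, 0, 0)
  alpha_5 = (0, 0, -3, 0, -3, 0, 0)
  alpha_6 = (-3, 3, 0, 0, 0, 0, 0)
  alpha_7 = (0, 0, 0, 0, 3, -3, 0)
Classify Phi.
Compute the Cartan integers a_ij = 2(alpha_i, alpha_j)/(alpha_j, alpha_j); the resulting 7x7 Cartan matrix is
[[2, 0, 0, 0, 0, 0, -1], [0, 2, -1, 0, -1, 0, 0], [0, -1, 2, -1, 0, 0, 0], [0, 0, -1, 2, 0, -1, 0], [0, -1, 0, 0, 2, 0, -1], [0, 0, 0, -1, 0, 2, 0], [-2, 0, 0, 0, -1, 0, 2]].
The roots have two lengths (squared-length ratio 2:1); the short ones are alpha_{1}. The associated Dynkin diagram is a chain of 7 nodes with a double edge at one end; the terminal node there is the unique short simple root (B_7), so the type is B_7 (the algebra so(15)).

type B_7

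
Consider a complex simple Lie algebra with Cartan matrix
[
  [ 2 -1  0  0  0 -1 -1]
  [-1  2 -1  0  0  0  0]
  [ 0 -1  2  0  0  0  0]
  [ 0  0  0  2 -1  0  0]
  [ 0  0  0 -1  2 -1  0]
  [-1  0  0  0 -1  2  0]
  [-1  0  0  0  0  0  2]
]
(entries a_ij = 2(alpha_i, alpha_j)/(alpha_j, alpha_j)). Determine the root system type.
The matrix has rank 7 with 2's on the diagonal. Reading the off-diagonal entries as Dynkin edges (a single edge where a_ij = a_ji = -1; a double or triple edge where a_ij * a_ji = 2 or 3), the diagram is a chain of 6 nodes with one extra node attached to the third node from one end (E_7). One simple-root ordering that puts it in standard form is (alpha_3, alpha_7, alpha_2, alpha_1, alpha_6, alpha_5, alpha_4). So the algebra is type E_7.

E_7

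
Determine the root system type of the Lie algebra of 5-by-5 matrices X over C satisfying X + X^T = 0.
This is so(5) with 5 odd, which has dimension 5(5-1)/2 = 10 and rank (5-1)/2 = 2. In the classification of classical Lie algebras, the orthogonal algebra so(2n+1) in an odd number of variables has type B_n; here n = 2, so the Dynkin diagram is a chain of 2 nodes with a double edge at one end; the terminal node there is the unique short simple root (B_2). Hence the type is B_2.

B_2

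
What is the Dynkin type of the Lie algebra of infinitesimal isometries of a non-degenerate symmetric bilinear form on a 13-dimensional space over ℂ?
B_6

This is so(13) with 13 odd, which has dimension 13(13-1)/2 = 78 and rank (13-1)/2 = 6. In the classification of classical Lie algebras, the orthogonal algebra so(2n+1) in an odd number of variables has type B_n; here n = 6, so the Dynkin diagram is a chain of 6 nodes with a double edge at one end; the terminal node there is the unique short simple root (B_6). Hence the type is B_6.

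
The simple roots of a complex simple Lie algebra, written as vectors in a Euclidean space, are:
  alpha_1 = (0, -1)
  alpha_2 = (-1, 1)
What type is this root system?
Compute the Cartan integers a_ij = 2(alpha_i, alpha_j)/(alpha_j, alpha_j); the resulting 2x2 Cartan matrix is
[[2, -1], [-2, 2]].
The roots have two lengths (squared-length ratio 2:1); the short ones are alpha_{1}. The associated Dynkin diagram is a chain of 2 nodes with a double edge at one end; the terminal node there is the unique short simple root (B_2), so the type is B_2 (the algebra so(5)).

B_2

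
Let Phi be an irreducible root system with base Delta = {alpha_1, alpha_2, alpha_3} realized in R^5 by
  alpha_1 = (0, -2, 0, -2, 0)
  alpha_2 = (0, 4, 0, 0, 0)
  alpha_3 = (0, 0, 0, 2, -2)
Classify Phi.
type C_3

Compute the Cartan integers a_ij = 2(alpha_i, alpha_j)/(alpha_j, alpha_j); the resulting 3x3 Cartan matrix is
[[2, -1, -1], [-2, 2, 0], [-1, 0, 2]].
The roots have two lengths (squared-length ratio 2:1); the short ones are alpha_{1,3}. The associated Dynkin diagram is a chain of 3 nodes with a double edge at one end; the terminal node there is the unique long simple root (C_3), so the type is C_3 (the algebra sp(6)).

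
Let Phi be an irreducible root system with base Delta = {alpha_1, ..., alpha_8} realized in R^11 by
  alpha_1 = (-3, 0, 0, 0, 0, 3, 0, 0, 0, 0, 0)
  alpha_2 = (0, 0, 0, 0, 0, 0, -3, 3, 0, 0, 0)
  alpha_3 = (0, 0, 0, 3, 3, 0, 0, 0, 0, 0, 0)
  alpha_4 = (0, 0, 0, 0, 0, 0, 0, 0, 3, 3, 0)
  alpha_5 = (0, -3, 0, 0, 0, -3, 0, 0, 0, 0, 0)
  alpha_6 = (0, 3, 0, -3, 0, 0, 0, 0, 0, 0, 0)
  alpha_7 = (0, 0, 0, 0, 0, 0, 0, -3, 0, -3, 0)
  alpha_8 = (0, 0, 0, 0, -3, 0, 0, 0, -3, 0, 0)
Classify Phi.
A_8

Compute the Cartan integers a_ij = 2(alpha_i, alpha_j)/(alpha_j, alpha_j); the resulting 8x8 Cartan matrix is
[[2, 0, 0, 0, -1, 0, 0, 0], [0, 2, 0, 0, 0, 0, -1, 0], [0, 0, 2, 0, 0, -1, 0, -1], [0, 0, 0, 2, 0, 0, -1, -1], [-1, 0, 0, 0, 2, -1, 0, 0], [0, 0, -1, 0, -1, 2, 0, 0], [0, -1, 0, -1, 0, 0, 2, 0], [0, 0, -1, -1, 0, 0, 0, 2]].
All simple roots have the same length, so the diagram is simply laced. The associated Dynkin diagram is a chain of 8 nodes with single edges (A_8), so the type is A_8 (the algebra sl(9)).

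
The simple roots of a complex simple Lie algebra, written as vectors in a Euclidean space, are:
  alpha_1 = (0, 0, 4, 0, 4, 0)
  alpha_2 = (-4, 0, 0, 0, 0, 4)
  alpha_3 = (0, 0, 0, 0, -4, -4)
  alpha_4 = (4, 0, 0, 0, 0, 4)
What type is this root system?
D_4

Compute the Cartan integers a_ij = 2(alpha_i, alpha_j)/(alpha_j, alpha_j); the resulting 4x4 Cartan matrix is
[[2, 0, -1, 0], [0, 2, -1, 0], [-1, -1, 2, -1], [0, 0, -1, 2]].
All simple roots have the same length, so the diagram is simply laced. The associated Dynkin diagram is a chain of 2 nodes with a fork of two nodes at one end (D_4), so the type is D_4 (the algebra so(8)).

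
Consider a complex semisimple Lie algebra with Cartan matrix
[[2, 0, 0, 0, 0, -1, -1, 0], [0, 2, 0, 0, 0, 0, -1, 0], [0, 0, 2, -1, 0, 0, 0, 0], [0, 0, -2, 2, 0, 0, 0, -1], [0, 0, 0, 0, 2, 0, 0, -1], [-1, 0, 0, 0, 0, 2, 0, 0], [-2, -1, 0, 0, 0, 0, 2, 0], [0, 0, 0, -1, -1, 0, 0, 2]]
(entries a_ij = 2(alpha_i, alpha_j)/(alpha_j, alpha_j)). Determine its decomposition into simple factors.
The diagram associated to this matrix has two connected components: the simple roots {alpha_3, alpha_4, alpha_5, alpha_8} form a chain of 4 nodes with a double edge at one end; the terminal node there is the unique short simple root (B_4), and {alpha_1, alpha_2, alpha_6, alpha_7} form a chain of 4 nodes with a double edge between the middle two (F_4). A semisimple Lie algebra decomposes uniquely as the direct sum of simple ideals, one per connected component of its Dynkin diagram, so g ≅ B_4 ⊕ F_4 (dimension 36 + 52 = 88).

type B_4 ⊕ type F_4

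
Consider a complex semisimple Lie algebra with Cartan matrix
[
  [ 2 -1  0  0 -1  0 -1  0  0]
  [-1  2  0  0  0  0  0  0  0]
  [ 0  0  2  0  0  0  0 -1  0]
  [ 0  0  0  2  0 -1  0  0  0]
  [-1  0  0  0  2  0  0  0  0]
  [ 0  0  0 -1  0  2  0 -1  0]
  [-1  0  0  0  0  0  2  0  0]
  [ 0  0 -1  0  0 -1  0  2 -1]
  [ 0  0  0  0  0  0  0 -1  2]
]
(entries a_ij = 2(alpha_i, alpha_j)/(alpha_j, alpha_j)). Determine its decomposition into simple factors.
The diagram associated to this matrix has two connected components: the simple roots {alpha_1, alpha_2, alpha_5, alpha_7} form a chain of 2 nodes with a fork of two nodes at one end (D_4), and {alpha_3, alpha_4, alpha_6, alpha_8, alpha_9} form a chain of 3 nodes with a fork of two nodes at one end (D_5). A semisimple Lie algebra decomposes uniquely as the direct sum of simple ideals, one per connected component of its Dynkin diagram, so g ≅ D_4 ⊕ D_5 (dimension 28 + 45 = 73).

type D_4 ⊕ type D_5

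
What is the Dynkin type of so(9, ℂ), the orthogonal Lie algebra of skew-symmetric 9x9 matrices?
This is so(9) with 9 odd, which has dimension 9(9-1)/2 = 36 and rank (9-1)/2 = 4. In the classification of classical Lie algebras, the orthogonal algebra so(2n+1) in an odd number of variables has type B_n; here n = 4, so the Dynkin diagram is a chain of 4 nodes with a double edge at one end; the terminal node there is the unique short simple root (B_4). Hence the type is B_4.

B4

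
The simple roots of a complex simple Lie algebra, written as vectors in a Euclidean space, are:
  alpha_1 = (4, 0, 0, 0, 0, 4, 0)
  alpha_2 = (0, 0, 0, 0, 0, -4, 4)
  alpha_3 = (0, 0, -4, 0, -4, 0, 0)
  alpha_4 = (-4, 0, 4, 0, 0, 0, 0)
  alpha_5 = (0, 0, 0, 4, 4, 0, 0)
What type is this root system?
A_5

Compute the Cartan integers a_ij = 2(alpha_i, alpha_j)/(alpha_j, alpha_j); the resulting 5x5 Cartan matrix is
[[2, -1, 0, -1, 0], [-1, 2, 0, 0, 0], [0, 0, 2, -1, -1], [-1, 0, -1, 2, 0], [0, 0, -1, 0, 2]].
All simple roots have the same length, so the diagram is simply laced. The associated Dynkin diagram is a chain of 5 nodes with single edges (A_5), so the type is A_5 (the algebra sl(6)).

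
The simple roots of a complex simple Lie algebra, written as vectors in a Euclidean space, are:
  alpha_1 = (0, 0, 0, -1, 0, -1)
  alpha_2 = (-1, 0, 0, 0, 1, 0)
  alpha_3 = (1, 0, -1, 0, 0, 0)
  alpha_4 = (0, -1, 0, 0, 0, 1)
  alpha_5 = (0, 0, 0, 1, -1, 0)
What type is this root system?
A_5 (sl(6))

Compute the Cartan integers a_ij = 2(alpha_i, alpha_j)/(alpha_j, alpha_j); the resulting 5x5 Cartan matrix is
[[2, 0, 0, -1, -1], [0, 2, -1, 0, -1], [0, -1, 2, 0, 0], [-1, 0, 0, 2, 0], [-1, -1, 0, 0, 2]].
All simple roots have the same length, so the diagram is simply laced. The associated Dynkin diagram is a chain of 5 nodes with single edges (A_5), so the type is A_5 (the algebra sl(6)).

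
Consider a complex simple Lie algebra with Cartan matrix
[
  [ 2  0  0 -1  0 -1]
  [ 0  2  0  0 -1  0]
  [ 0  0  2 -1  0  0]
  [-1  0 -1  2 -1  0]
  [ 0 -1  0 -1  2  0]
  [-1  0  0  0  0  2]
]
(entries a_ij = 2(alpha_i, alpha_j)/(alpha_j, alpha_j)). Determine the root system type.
E_6

The matrix has rank 6 with 2's on the diagonal. Reading the off-diagonal entries as Dynkin edges (a single edge where a_ij = a_ji = -1; a double or triple edge where a_ij * a_ji = 2 or 3), the diagram is a chain of 5 nodes with one extra node attached to the third node from one end (E_6). One simple-root ordering that puts it in standard form is (alpha_2, alpha_3, alpha_5, alpha_4, alpha_1, alpha_6). So the algebra is type E_6.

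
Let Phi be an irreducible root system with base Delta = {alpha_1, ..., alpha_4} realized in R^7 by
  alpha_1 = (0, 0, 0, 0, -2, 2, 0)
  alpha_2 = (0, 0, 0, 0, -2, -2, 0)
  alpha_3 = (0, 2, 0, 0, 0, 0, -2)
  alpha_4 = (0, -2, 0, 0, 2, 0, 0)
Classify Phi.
D4

Compute the Cartan integers a_ij = 2(alpha_i, alpha_j)/(alpha_j, alpha_j); the resulting 4x4 Cartan matrix is
[[2, 0, 0, -1], [0, 2, 0, -1], [0, 0, 2, -1], [-1, -1, -1, 2]].
All simple roots have the same length, so the diagram is simply laced. The associated Dynkin diagram is a chain of 2 nodes with a fork of two nodes at one end (D_4), so the type is D_4 (the algebra so(8)).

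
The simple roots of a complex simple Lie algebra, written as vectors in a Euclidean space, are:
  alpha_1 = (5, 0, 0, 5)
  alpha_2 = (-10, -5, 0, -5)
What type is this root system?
G2

Compute the Cartan integers a_ij = 2(alpha_i, alpha_j)/(alpha_j, alpha_j); the resulting 2x2 Cartan matrix is
[[2, -1], [-3, 2]].
The roots have two lengths (squared-length ratio 3:1); the short ones are alpha_{1}. The associated Dynkin diagram is two nodes joined by a triple edge (G_2), so the type is G_2.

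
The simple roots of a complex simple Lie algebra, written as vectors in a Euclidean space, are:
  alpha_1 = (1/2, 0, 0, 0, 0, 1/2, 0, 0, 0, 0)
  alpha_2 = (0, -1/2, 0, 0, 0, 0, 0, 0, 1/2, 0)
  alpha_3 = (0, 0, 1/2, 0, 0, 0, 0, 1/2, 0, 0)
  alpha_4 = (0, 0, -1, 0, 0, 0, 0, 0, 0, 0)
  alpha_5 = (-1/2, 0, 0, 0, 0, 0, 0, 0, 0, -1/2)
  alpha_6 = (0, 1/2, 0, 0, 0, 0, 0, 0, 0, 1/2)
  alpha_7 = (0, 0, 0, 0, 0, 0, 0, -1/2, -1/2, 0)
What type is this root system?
C7

Compute the Cartan integers a_ij = 2(alpha_i, alpha_j)/(alpha_j, alpha_j); the resulting 7x7 Cartan matrix is
[[2, 0, 0, 0, -1, 0, 0], [0, 2, 0, 0, 0, -1, -1], [0, 0, 2, -1, 0, 0, -1], [0, 0, -2, 2, 0, 0, 0], [-1, 0, 0, 0, 2, -1, 0], [0, -1, 0, 0, -1, 2, 0], [0, -1, -1, 0, 0, 0, 2]].
The roots have two lengths (squared-length ratio 2:1); the short ones are alpha_{1,2,3,5,6,7}. The associated Dynkin diagram is a chain of 7 nodes with a double edge at one end; the terminal node there is the unique long simple root (C_7), so the type is C_7 (the algebra sp(14)).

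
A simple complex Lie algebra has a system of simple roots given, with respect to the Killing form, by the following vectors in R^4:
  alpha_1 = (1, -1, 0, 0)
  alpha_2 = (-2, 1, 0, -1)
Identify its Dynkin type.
Compute the Cartan integers a_ij = 2(alpha_i, alpha_j)/(alpha_j, alpha_j); the resulting 2x2 Cartan matrix is
[[2, -1], [-3, 2]].
The roots have two lengths (squared-length ratio 3:1); the short ones are alpha_{1}. The associated Dynkin diagram is two nodes joined by a triple edge (G_2), so the type is G_2.

G2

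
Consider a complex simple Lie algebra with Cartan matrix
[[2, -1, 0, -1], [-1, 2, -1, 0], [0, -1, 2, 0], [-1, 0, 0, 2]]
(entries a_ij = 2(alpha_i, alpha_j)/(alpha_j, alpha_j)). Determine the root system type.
The matrix has rank 4 with 2's on the diagonal. Reading the off-diagonal entries as Dynkin edges (a single edge where a_ij = a_ji = -1; a double or triple edge where a_ij * a_ji = 2 or 3), the diagram is a chain of 4 nodes with single edges (A_4). One simple-root ordering that puts it in standard form is (alpha_4, alpha_1, alpha_2, alpha_3). So the algebra is type A_4, i.e. sl(5).

type A_4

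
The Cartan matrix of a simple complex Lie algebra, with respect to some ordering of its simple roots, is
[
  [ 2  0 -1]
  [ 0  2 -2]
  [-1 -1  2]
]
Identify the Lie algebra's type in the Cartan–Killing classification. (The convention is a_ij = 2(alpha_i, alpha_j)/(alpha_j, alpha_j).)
The matrix has rank 3 with 2's on the diagonal. Reading the off-diagonal entries as Dynkin edges (a single edge where a_ij = a_ji = -1; a double or triple edge where a_ij * a_ji = 2 or 3), the diagram is a chain of 3 nodes with a double edge at one end; the terminal node there is the unique long simple root (C_3). One simple-root ordering that puts it in standard form is (alpha_1, alpha_3, alpha_2). So the algebra is type C_3, i.e. sp(6).

C_3 (sp(6))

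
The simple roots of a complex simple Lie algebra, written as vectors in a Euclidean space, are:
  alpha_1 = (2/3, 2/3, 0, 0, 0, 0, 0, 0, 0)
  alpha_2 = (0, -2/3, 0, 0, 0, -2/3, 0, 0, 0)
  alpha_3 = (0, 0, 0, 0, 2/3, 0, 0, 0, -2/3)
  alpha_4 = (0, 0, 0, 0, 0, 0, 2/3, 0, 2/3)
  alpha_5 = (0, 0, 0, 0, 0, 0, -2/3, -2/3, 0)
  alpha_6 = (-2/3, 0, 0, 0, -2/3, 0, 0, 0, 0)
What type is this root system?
Compute the Cartan integers a_ij = 2(alpha_i, alpha_j)/(alpha_j, alpha_j); the resulting 6x6 Cartan matrix is
[[2, -1, 0, 0, 0, -1], [-1, 2, 0, 0, 0, 0], [0, 0, 2, -1, 0, -1], [0, 0, -1, 2, -1, 0], [0, 0, 0, -1, 2, 0], [-1, 0, -1, 0, 0, 2]].
All simple roots have the same length, so the diagram is simply laced. The associated Dynkin diagram is a chain of 6 nodes with single edges (A_6), so the type is A_6 (the algebra sl(7)).

A6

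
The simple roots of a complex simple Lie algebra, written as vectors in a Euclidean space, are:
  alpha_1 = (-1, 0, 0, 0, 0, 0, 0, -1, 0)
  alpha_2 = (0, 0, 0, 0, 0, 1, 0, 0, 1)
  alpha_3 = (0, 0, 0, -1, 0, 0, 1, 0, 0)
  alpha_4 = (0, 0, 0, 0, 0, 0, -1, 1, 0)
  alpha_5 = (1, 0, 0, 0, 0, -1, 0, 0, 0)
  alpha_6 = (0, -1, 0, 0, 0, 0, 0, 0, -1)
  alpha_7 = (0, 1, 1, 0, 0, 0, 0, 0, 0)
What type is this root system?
A7

Compute the Cartan integers a_ij = 2(alpha_i, alpha_j)/(alpha_j, alpha_j); the resulting 7x7 Cartan matrix is
[[2, 0, 0, -1, -1, 0, 0], [0, 2, 0, 0, -1, -1, 0], [0, 0, 2, -1, 0, 0, 0], [-1, 0, -1, 2, 0, 0, 0], [-1, -1, 0, 0, 2, 0, 0], [0, -1, 0, 0, 0, 2, -1], [0, 0, 0, 0, 0, -1, 2]].
All simple roots have the same length, so the diagram is simply laced. The associated Dynkin diagram is a chain of 7 nodes with single edges (A_7), so the type is A_7 (the algebra sl(8)).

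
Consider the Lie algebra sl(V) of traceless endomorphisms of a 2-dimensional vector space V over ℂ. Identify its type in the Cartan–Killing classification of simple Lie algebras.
This is sl(2), which has dimension 2^2 - 1 = 3 and rank 2 - 1 = 1 (a Cartan subalgebra is the diagonal traceless matrices). In the classification of classical Lie algebras, the special linear algebra sl(n+1) has type A_n; here n = 1, so the Dynkin diagram is a chain of 1 nodes with single edges (A_1). Hence the type is A_1.

A_1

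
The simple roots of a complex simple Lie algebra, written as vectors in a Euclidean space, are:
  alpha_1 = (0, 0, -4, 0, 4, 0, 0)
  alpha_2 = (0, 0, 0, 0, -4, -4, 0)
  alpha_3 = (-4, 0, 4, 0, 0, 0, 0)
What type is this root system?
Compute the Cartan integers a_ij = 2(alpha_i, alpha_j)/(alpha_j, alpha_j); the resulting 3x3 Cartan matrix is
[[2, -1, -1], [-1, 2, 0], [-1, 0, 2]].
All simple roots have the same length, so the diagram is simply laced. The associated Dynkin diagram is a chain of 3 nodes with single edges (A_3), so the type is A_3 (the algebra sl(4)).

type A_3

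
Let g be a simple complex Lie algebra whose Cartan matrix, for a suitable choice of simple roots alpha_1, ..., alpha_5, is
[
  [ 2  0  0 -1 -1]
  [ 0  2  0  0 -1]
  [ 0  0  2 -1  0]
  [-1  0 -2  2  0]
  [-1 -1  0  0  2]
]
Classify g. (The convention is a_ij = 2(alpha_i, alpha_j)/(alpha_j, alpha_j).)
B5

The matrix has rank 5 with 2's on the diagonal. Reading the off-diagonal entries as Dynkin edges (a single edge where a_ij = a_ji = -1; a double or triple edge where a_ij * a_ji = 2 or 3), the diagram is a chain of 5 nodes with a double edge at one end; the terminal node there is the unique short simple root (B_5). One simple-root ordering that puts it in standard form is (alpha_2, alpha_5, alpha_1, alpha_4, alpha_3). So the algebra is type B_5, i.e. so(11).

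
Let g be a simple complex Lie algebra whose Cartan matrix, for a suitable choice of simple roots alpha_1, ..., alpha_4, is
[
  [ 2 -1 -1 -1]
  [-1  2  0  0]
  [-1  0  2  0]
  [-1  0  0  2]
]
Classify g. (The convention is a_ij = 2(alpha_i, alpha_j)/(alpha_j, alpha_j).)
The matrix has rank 4 with 2's on the diagonal. Reading the off-diagonal entries as Dynkin edges (a single edge where a_ij = a_ji = -1; a double or triple edge where a_ij * a_ji = 2 or 3), the diagram is a chain of 2 nodes with a fork of two nodes at one end (D_4). One simple-root ordering that puts it in standard form is (alpha_3, alpha_1, alpha_4, alpha_2). So the algebra is type D_4, i.e. so(8).

D_4 (so(8))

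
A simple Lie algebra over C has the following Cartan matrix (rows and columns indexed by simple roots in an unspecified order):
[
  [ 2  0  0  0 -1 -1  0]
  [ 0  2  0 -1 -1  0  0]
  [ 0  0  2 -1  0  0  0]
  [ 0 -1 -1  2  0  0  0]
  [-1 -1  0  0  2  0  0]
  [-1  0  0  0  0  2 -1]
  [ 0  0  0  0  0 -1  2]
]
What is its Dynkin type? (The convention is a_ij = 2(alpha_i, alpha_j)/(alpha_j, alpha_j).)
A_7

The matrix has rank 7 with 2's on the diagonal. Reading the off-diagonal entries as Dynkin edges (a single edge where a_ij = a_ji = -1; a double or triple edge where a_ij * a_ji = 2 or 3), the diagram is a chain of 7 nodes with single edges (A_7). One simple-root ordering that puts it in standard form is (alpha_7, alpha_6, alpha_1, alpha_5, alpha_2, alpha_4, alpha_3). So the algebra is type A_7, i.e. sl(8).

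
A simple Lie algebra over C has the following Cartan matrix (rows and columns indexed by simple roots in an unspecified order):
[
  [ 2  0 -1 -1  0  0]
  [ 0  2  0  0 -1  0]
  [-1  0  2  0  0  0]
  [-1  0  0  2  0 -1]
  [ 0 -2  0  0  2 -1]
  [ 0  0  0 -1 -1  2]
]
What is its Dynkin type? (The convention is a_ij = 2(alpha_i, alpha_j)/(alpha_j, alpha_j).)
type B_6

The matrix has rank 6 with 2's on the diagonal. Reading the off-diagonal entries as Dynkin edges (a single edge where a_ij = a_ji = -1; a double or triple edge where a_ij * a_ji = 2 or 3), the diagram is a chain of 6 nodes with a double edge at one end; the terminal node there is the unique short simple root (B_6). One simple-root ordering that puts it in standard form is (alpha_3, alpha_1, alpha_4, alpha_6, alpha_5, alpha_2). So the algebra is type B_6, i.e. so(13).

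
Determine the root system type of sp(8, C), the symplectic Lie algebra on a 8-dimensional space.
C_4

This is sp(8), which has dimension 8(8+1)/2 = 36 and rank 8/2 = 4. In the classification of classical Lie algebras, the symplectic algebra sp(2n) has type C_n; here n = 4, so the Dynkin diagram is a chain of 4 nodes with a double edge at one end; the terminal node there is the unique long simple root (C_4). Hence the type is C_4.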